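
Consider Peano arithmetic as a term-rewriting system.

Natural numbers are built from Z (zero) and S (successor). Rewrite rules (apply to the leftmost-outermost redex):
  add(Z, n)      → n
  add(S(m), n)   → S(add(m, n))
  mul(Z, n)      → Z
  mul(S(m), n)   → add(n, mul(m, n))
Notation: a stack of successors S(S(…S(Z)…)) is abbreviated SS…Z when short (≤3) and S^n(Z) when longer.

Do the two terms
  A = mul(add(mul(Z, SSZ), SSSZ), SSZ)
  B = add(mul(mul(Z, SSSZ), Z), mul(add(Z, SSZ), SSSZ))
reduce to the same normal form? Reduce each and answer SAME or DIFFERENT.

Term A:
  start: mul(add(mul(Z, SSZ), SSSZ), SSZ)
  →1  mul(add(Z, SSSZ), SSZ)
  →2  mul(SSSZ, SSZ)
  →3  add(SSZ, mul(SSZ, SSZ))
  →4  S(add(SZ, mul(SSZ, SSZ)))
  →5  S(S(add(Z, mul(SSZ, SSZ))))
  →6  S(S(mul(SSZ, SSZ)))
  →7  S(S(add(SSZ, mul(SZ, SSZ))))
  →8  S(S(S(add(SZ, mul(SZ, SSZ)))))
  →9  S(S(S(S(add(Z, mul(SZ, SSZ))))))
  →10  S(S(S(S(mul(SZ, SSZ)))))
  →11  S(S(S(S(add(SSZ, mul(Z, SSZ))))))
  →12  S(S(S(S(S(add(SZ, mul(Z, SSZ)))))))
  →13  S(S(S(S(S(S(add(Z, mul(Z, SSZ))))))))
  →14  S(S(S(S(S(S(mul(Z, SSZ)))))))
  →15  S^6(Z)

Term B:
  start: add(mul(mul(Z, SSSZ), Z), mul(add(Z, SSZ), SSSZ))
  →1  add(mul(Z, Z), mul(add(Z, SSZ), SSSZ))
  →2  add(Z, mul(add(Z, SSZ), SSSZ))
  →3  mul(add(Z, SSZ), SSSZ)
  →4  mul(SSZ, SSSZ)
  →5  add(SSSZ, mul(SZ, SSSZ))
  →6  S(add(SSZ, mul(SZ, SSSZ)))
  →7  S(S(add(SZ, mul(SZ, SSSZ))))
  →8  S(S(S(add(Z, mul(SZ, SSSZ)))))
  →9  S(S(S(mul(SZ, SSSZ))))
  →10  S(S(S(add(SSSZ, mul(Z, SSSZ)))))
  →11  S(S(S(S(add(SSZ, mul(Z, SSSZ))))))
  →12  S(S(S(S(S(add(SZ, mul(Z, SSSZ)))))))
  →13  S(S(S(S(S(S(add(Z, mul(Z, SSSZ))))))))
  →14  S(S(S(S(S(S(mul(Z, SSSZ)))))))
  →15  S^6(Z)

Answer: SAME — A ⇓ S^6(Z), B ⇓ S^6(Z)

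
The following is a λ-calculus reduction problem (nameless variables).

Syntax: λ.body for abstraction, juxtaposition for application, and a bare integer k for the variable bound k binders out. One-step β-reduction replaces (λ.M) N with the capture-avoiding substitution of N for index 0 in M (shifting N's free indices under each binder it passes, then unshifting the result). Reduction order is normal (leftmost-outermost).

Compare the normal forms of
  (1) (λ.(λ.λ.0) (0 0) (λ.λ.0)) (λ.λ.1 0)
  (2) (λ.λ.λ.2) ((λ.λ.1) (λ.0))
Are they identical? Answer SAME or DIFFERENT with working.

Term A:
  start: (λ.(λ.λ.0) (0 0) (λ.λ.0)) (λ.λ.1 0)
  step 1: (λ.λ.0) ((λ.λ.1 0) (λ.λ.1 0)) (λ.λ.0)
  step 2: (λ.0) (λ.λ.0)
  step 3: λ.λ.0

Term B:
  start: (λ.λ.λ.2) ((λ.λ.1) (λ.0))
  step 1: λ.λ.(λ.λ.1) (λ.0)
  step 2: λ.λ.λ.λ.0

Answer: DIFFERENT — A ⇓ λ.λ.0, B ⇓ λ.λ.λ.λ.0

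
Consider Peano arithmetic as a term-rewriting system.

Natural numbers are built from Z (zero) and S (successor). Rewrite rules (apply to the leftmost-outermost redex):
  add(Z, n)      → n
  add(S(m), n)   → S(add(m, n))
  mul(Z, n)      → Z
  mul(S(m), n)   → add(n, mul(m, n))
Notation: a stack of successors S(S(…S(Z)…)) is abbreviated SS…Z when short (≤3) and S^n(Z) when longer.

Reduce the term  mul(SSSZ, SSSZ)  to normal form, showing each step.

  start: mul(SSSZ, SSSZ)
  step 1: add(SSSZ, mul(SSZ, SSSZ))
  step 2: S(add(SSZ, mul(SSZ, SSSZ)))
  step 3: S(S(add(SZ, mul(SSZ, SSSZ))))
  step 4: S(S(S(add(Z, mul(SSZ, SSSZ)))))
  step 5: S(S(S(mul(SSZ, SSSZ))))
  step 6: S(S(S(add(SSSZ, mul(SZ, SSSZ)))))
  step 7: S(S(S(S(add(SSZ, mul(SZ, SSSZ))))))
  step 8: S(S(S(S(S(add(SZ, mul(SZ, SSSZ)))))))
  step 9: S(S(S(S(S(S(add(Z, mul(SZ, SSSZ))))))))
  step 10: S(S(S(S(S(S(mul(SZ, SSSZ)))))))
  step 11: S(S(S(S(S(S(add(SSSZ, mul(Z, SSSZ))))))))
  step 12: S(S(S(S(S(S(S(add(SSZ, mul(Z, SSSZ)))))))))
  step 13: S(S(S(S(S(S(S(S(add(SZ, mul(Z, SSSZ))))))))))
  step 14: S(S(S(S(S(S(S(S(S(add(Z, mul(Z, SSSZ)))))))))))
  step 15: S(S(S(S(S(S(S(S(S(mul(Z, SSSZ))))))))))
  step 16: S^9(Z)

Answer: normal form = S^9(Z)  (in 16 steps)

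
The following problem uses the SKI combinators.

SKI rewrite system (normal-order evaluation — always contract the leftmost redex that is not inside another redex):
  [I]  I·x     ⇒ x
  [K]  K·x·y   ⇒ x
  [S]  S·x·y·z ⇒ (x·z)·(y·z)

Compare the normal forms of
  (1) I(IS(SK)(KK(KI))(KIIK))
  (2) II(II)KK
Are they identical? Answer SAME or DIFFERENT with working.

Term A:
  start: I(IS(SK)(KK(KI))(KIIK))
  step 1: IS(SK)(KK(KI))(KIIK)
  step 2: S(SK)(KK(KI))(KIIK)
  step 3: SK(KIIK)(KK(KI)(KIIK))
  step 4: K(KK(KI)(KIIK))(KIIK(KK(KI)(KIIK)))
  step 5: KK(KI)(KIIK)
  step 6: K(KIIK)
  step 7: K(IK)
  step 8: KK

Term B:
  start: II(II)KK
  step 1: I(II)KK
  step 2: IIKK
  step 3: IKK
  step 4: KK

Answer: SAME — A ⇓ KK, B ⇓ KK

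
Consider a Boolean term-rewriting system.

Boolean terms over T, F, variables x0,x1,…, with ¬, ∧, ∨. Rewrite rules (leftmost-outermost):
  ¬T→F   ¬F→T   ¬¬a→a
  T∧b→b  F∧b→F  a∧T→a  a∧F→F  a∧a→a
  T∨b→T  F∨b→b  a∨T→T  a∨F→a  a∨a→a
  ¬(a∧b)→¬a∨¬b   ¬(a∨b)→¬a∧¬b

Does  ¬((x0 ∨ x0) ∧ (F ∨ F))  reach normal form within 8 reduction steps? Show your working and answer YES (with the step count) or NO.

Answer: YES — reaches normal form T in 7 ≤ 8 steps

Reduction:
  start: ¬((x0 ∨ x0) ∧ (F ∨ F))
  [1] ¬(x0 ∨ x0) ∨ ¬(F ∨ F)
  [2] (¬x0 ∧ ¬x0) ∨ ¬(F ∨ F)
  [3] ¬x0 ∨ ¬(F ∨ F)
  [4] ¬x0 ∨ (¬F ∧ ¬F)
  [5] ¬x0 ∨ ¬F
  [6] ¬x0 ∨ T
  [7] T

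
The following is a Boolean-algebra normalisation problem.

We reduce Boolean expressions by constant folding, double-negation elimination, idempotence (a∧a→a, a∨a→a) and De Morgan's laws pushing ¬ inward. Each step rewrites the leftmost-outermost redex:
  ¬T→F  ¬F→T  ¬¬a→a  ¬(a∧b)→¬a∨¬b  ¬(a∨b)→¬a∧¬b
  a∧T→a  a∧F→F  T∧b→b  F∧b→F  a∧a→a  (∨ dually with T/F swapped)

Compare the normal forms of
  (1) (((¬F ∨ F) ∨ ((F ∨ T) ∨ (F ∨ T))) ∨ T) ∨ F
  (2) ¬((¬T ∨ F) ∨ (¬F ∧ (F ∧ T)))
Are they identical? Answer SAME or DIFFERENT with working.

Term A:
  start: (((¬F ∨ F) ∨ ((F ∨ T) ∨ (F ∨ T))) ∨ T) ∨ F
  →1  ((¬F ∨ F) ∨ ((F ∨ T) ∨ (F ∨ T))) ∨ T
  →2  T

Term B:
  start: ¬((¬T ∨ F) ∨ (¬F ∧ (F ∧ T)))
  →1  ¬(¬T ∨ F) ∧ ¬(¬F ∧ (F ∧ T))
  →2  (¬¬T ∧ ¬F) ∧ ¬(¬F ∧ (F ∧ T))
  →3  (T ∧ ¬F) ∧ ¬(¬F ∧ (F ∧ T))
  →4  ¬F ∧ ¬(¬F ∧ (F ∧ T))
  →5  T ∧ ¬(¬F ∧ (F ∧ T))
  →6  ¬(¬F ∧ (F ∧ T))
  →7  ¬¬F ∨ ¬(F ∧ T)
  →8  F ∨ ¬(F ∧ T)
  →9  ¬(F ∧ T)
  →10  ¬F ∨ ¬T
  →11  T ∨ ¬T
  →12  T

Answer: SAME — A ⇓ T, B ⇓ T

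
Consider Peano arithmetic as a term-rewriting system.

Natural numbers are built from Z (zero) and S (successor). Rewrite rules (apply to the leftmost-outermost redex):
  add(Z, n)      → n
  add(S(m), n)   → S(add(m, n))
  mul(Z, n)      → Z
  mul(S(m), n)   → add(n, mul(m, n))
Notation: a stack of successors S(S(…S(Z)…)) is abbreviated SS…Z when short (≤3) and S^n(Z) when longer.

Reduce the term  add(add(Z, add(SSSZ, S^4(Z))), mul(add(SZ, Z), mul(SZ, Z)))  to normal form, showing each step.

  start: add(add(Z, add(SSSZ, S^4(Z))), mul(add(SZ, Z), mul(SZ, Z)))
  [1] add(add(SSSZ, S^4(Z)), mul(add(SZ, Z), mul(SZ, Z)))
  [2] add(S(add(SSZ, S^4(Z))), mul(add(SZ, Z), mul(SZ, Z)))
  [3] S(add(add(SSZ, S^4(Z)), mul(add(SZ, Z), mul(SZ, Z))))
  [4] S(add(S(add(SZ, S^4(Z))), mul(add(SZ, Z), mul(SZ, Z))))
  [5] S(S(add(add(SZ, S^4(Z)), mul(add(SZ, Z), mul(SZ, Z)))))
  [6] S(S(add(S(add(Z, S^4(Z))), mul(add(SZ, Z), mul(SZ, Z)))))
  [7] S(S(S(add(add(Z, S^4(Z)), mul(add(SZ, Z), mul(SZ, Z))))))
  [8] S(S(S(add(S^4(Z), mul(add(SZ, Z), mul(SZ, Z))))))
  [9] S(S(S(S(add(SSSZ, mul(add(SZ, Z), mul(SZ, Z)))))))
  [10] S(S(S(S(S(add(SSZ, mul(add(SZ, Z), mul(SZ, Z))))))))
  [11] S(S(S(S(S(S(add(SZ, mul(add(SZ, Z), mul(SZ, Z)))))))))
  [12] S(S(S(S(S(S(S(add(Z, mul(add(SZ, Z), mul(SZ, Z))))))))))
  [13] S(S(S(S(S(S(S(mul(add(SZ, Z), mul(SZ, Z)))))))))
  [14] S(S(S(S(S(S(S(mul(S(add(Z, Z)), mul(SZ, Z)))))))))
  [15] S(S(S(S(S(S(S(add(mul(SZ, Z), mul(add(Z, Z), mul(SZ, Z))))))))))
  [16] S(S(S(S(S(S(S(add(add(Z, mul(Z, Z)), mul(add(Z, Z), mul(SZ, Z))))))))))
  [17] S(S(S(S(S(S(S(add(mul(Z, Z), mul(add(Z, Z), mul(SZ, Z))))))))))
  [18] S(S(S(S(S(S(S(add(Z, mul(add(Z, Z), mul(SZ, Z))))))))))
  [19] S(S(S(S(S(S(S(mul(add(Z, Z), mul(SZ, Z)))))))))
  [20] S(S(S(S(S(S(S(mul(Z, mul(SZ, Z)))))))))
  [21] S^7(Z)

Answer: normal form = S^7(Z)  (in 21 steps)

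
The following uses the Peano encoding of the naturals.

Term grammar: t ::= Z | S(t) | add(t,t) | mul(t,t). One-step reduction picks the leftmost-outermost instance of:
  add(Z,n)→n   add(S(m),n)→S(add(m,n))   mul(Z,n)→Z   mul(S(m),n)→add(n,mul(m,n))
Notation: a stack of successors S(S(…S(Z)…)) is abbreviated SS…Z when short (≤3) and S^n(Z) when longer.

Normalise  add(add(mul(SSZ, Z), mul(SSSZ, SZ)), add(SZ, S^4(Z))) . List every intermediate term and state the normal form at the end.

  start: add(add(mul(SSZ, Z), mul(SSSZ, SZ)), add(SZ, S^4(Z)))
  step 1: add(add(add(Z, mul(SZ, Z)), mul(SSSZ, SZ)), add(SZ, S^4(Z)))
  step 2: add(add(mul(SZ, Z), mul(SSSZ, SZ)), add(SZ, S^4(Z)))
  step 3: add(add(add(Z, mul(Z, Z)), mul(SSSZ, SZ)), add(SZ, S^4(Z)))
  step 4: add(add(mul(Z, Z), mul(SSSZ, SZ)), add(SZ, S^4(Z)))
  step 5: add(add(Z, mul(SSSZ, SZ)), add(SZ, S^4(Z)))
  step 6: add(mul(SSSZ, SZ), add(SZ, S^4(Z)))
  step 7: add(add(SZ, mul(SSZ, SZ)), add(SZ, S^4(Z)))
  step 8: add(S(add(Z, mul(SSZ, SZ))), add(SZ, S^4(Z)))
  step 9: S(add(add(Z, mul(SSZ, SZ)), add(SZ, S^4(Z))))
  step 10: S(add(mul(SSZ, SZ), add(SZ, S^4(Z))))
  step 11: S(add(add(SZ, mul(SZ, SZ)), add(SZ, S^4(Z))))
  step 12: S(add(S(add(Z, mul(SZ, SZ))), add(SZ, S^4(Z))))
  step 13: S(S(add(add(Z, mul(SZ, SZ)), add(SZ, S^4(Z)))))
  step 14: S(S(add(mul(SZ, SZ), add(SZ, S^4(Z)))))
  step 15: S(S(add(add(SZ, mul(Z, SZ)), add(SZ, S^4(Z)))))
  step 16: S(S(add(S(add(Z, mul(Z, SZ))), add(SZ, S^4(Z)))))
  step 17: S(S(S(add(add(Z, mul(Z, SZ)), add(SZ, S^4(Z))))))
  step 18: S(S(S(add(mul(Z, SZ), add(SZ, S^4(Z))))))
  step 19: S(S(S(add(Z, add(SZ, S^4(Z))))))
  step 20: S(S(S(add(SZ, S^4(Z)))))
  step 21: S(S(S(S(add(Z, S^4(Z))))))
  step 22: S^8(Z)

Answer: normal form = S^8(Z)  (in 22 steps)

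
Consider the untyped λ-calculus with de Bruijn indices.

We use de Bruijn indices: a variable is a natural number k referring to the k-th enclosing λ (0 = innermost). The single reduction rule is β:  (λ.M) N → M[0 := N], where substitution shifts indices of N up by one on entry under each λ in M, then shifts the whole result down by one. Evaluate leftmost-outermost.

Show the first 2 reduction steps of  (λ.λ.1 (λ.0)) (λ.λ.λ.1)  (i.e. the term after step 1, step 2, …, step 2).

  start: (λ.λ.1 (λ.0)) (λ.λ.λ.1)
  step 1: λ.(λ.λ.λ.1) (λ.0)
  step 2: λ.λ.λ.1

Answer: after 2 steps: λ.λ.λ.1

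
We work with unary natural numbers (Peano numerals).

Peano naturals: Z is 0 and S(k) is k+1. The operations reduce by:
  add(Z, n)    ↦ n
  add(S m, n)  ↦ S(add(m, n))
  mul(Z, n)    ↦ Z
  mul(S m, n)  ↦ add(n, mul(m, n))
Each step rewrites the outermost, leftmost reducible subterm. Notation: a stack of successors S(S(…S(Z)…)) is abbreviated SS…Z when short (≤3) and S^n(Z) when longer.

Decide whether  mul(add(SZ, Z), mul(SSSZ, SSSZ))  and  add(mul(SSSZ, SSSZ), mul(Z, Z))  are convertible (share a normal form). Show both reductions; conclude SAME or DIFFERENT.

Term A:
  start: mul(add(SZ, Z), mul(SSSZ, SSSZ))
  [1] mul(S(add(Z, Z)), mul(SSSZ, SSSZ))
  [2] add(mul(SSSZ, SSSZ), mul(add(Z, Z), mul(SSSZ, SSSZ)))
  [3] add(add(SSSZ, mul(SSZ, SSSZ)), mul(add(Z, Z), mul(SSSZ, SSSZ)))
  [4] add(S(add(SSZ, mul(SSZ, SSSZ))), mul(add(Z, Z), mul(SSSZ, SSSZ)))
  [5] S(add(add(SSZ, mul(SSZ, SSSZ)), mul(add(Z, Z), mul(SSSZ, SSSZ))))
  [6] S(add(S(add(SZ, mul(SSZ, SSSZ))), mul(add(Z, Z), mul(SSSZ, SSSZ))))
  [7] S(S(add(add(SZ, mul(SSZ, SSSZ)), mul(add(Z, Z), mul(SSSZ, SSSZ)))))
  [8] S(S(add(S(add(Z, mul(SSZ, SSSZ))), mul(add(Z, Z), mul(SSSZ, SSSZ)))))
  [9] S(S(S(add(add(Z, mul(SSZ, SSSZ)), mul(add(Z, Z), mul(SSSZ, SSSZ))))))
  [10] S(S(S(add(mul(SSZ, SSSZ), mul(add(Z, Z), mul(SSSZ, SSSZ))))))
  [11] S(S(S(add(add(SSSZ, mul(SZ, SSSZ)), mul(add(Z, Z), mul(SSSZ, SSSZ))))))
  [12] S(S(S(add(S(add(SSZ, mul(SZ, SSSZ))), mul(add(Z, Z), mul(SSSZ, SSSZ))))))
  [13] S(S(S(S(add(add(SSZ, mul(SZ, SSSZ)), mul(add(Z, Z), mul(SSSZ, SSSZ)))))))
  [14] S(S(S(S(add(S(add(SZ, mul(SZ, SSSZ))), mul(add(Z, Z), mul(SSSZ, SSSZ)))))))
  [15] S(S(S(S(S(add(add(SZ, mul(SZ, SSSZ)), mul(add(Z, Z), mul(SSSZ, SSSZ))))))))
  [16] S(S(S(S(S(add(S(add(Z, mul(SZ, SSSZ))), mul(add(Z, Z), mul(SSSZ, SSSZ))))))))
  [17] S(S(S(S(S(S(add(add(Z, mul(SZ, SSSZ)), mul(add(Z, Z), mul(SSSZ, SSSZ)))))))))
  [18] S(S(S(S(S(S(add(mul(SZ, SSSZ), mul(add(Z, Z), mul(SSSZ, SSSZ)))))))))
  [19] S(S(S(S(S(S(add(add(SSSZ, mul(Z, SSSZ)), mul(add(Z, Z), mul(SSSZ, SSSZ)))))))))
  [20] S(S(S(S(S(S(add(S(add(SSZ, mul(Z, SSSZ))), mul(add(Z, Z), mul(SSSZ, SSSZ)))))))))
  [21] S(S(S(S(S(S(S(add(add(SSZ, mul(Z, SSSZ)), mul(add(Z, Z), mul(SSSZ, SSSZ))))))))))
  [22] S(S(S(S(S(S(S(add(S(add(SZ, mul(Z, SSSZ))), mul(add(Z, Z), mul(SSSZ, SSSZ))))))))))
  [23] S(S(S(S(S(S(S(S(add(add(SZ, mul(Z, SSSZ)), mul(add(Z, Z), mul(SSSZ, SSSZ)))))))))))
  [24] S(S(S(S(S(S(S(S(add(S(add(Z, mul(Z, SSSZ))), mul(add(Z, Z), mul(SSSZ, SSSZ)))))))))))
  [25] S(S(S(S(S(S(S(S(S(add(add(Z, mul(Z, SSSZ)), mul(add(Z, Z), mul(SSSZ, SSSZ))))))))))))
  [26] S(S(S(S(S(S(S(S(S(add(mul(Z, SSSZ), mul(add(Z, Z), mul(SSSZ, SSSZ))))))))))))
  [27] S(S(S(S(S(S(S(S(S(add(Z, mul(add(Z, Z), mul(SSSZ, SSSZ))))))))))))
  [28] S(S(S(S(S(S(S(S(S(mul(add(Z, Z), mul(SSSZ, SSSZ)))))))))))
  [29] S(S(S(S(S(S(S(S(S(mul(Z, mul(SSSZ, SSSZ)))))))))))
  [30] S^9(Z)

Term B:
  start: add(mul(SSSZ, SSSZ), mul(Z, Z))
  [1] add(add(SSSZ, mul(SSZ, SSSZ)), mul(Z, Z))
  [2] add(S(add(SSZ, mul(SSZ, SSSZ))), mul(Z, Z))
  [3] S(add(add(SSZ, mul(SSZ, SSSZ)), mul(Z, Z)))
  [4] S(add(S(add(SZ, mul(SSZ, SSSZ))), mul(Z, Z)))
  [5] S(S(add(add(SZ, mul(SSZ, SSSZ)), mul(Z, Z))))
  [6] S(S(add(S(add(Z, mul(SSZ, SSSZ))), mul(Z, Z))))
  [7] S(S(S(add(add(Z, mul(SSZ, SSSZ)), mul(Z, Z)))))
  [8] S(S(S(add(mul(SSZ, SSSZ), mul(Z, Z)))))
  [9] S(S(S(add(add(SSSZ, mul(SZ, SSSZ)), mul(Z, Z)))))
  [10] S(S(S(add(S(add(SSZ, mul(SZ, SSSZ))), mul(Z, Z)))))
  [11] S(S(S(S(add(add(SSZ, mul(SZ, SSSZ)), mul(Z, Z))))))
  [12] S(S(S(S(add(S(add(SZ, mul(SZ, SSSZ))), mul(Z, Z))))))
  [13] S(S(S(S(S(add(add(SZ, mul(SZ, SSSZ)), mul(Z, Z)))))))
  [14] S(S(S(S(S(add(S(add(Z, mul(SZ, SSSZ))), mul(Z, Z)))))))
  [15] S(S(S(S(S(S(add(add(Z, mul(SZ, SSSZ)), mul(Z, Z))))))))
  [16] S(S(S(S(S(S(add(mul(SZ, SSSZ), mul(Z, Z))))))))
  [17] S(S(S(S(S(S(add(add(SSSZ, mul(Z, SSSZ)), mul(Z, Z))))))))
  [18] S(S(S(S(S(S(add(S(add(SSZ, mul(Z, SSSZ))), mul(Z, Z))))))))
  [19] S(S(S(S(S(S(S(add(add(SSZ, mul(Z, SSSZ)), mul(Z, Z)))))))))
  [20] S(S(S(S(S(S(S(add(S(add(SZ, mul(Z, SSSZ))), mul(Z, Z)))))))))
  [21] S(S(S(S(S(S(S(S(add(add(SZ, mul(Z, SSSZ)), mul(Z, Z))))))))))
  [22] S(S(S(S(S(S(S(S(add(S(add(Z, mul(Z, SSSZ))), mul(Z, Z))))))))))
  [23] S(S(S(S(S(S(S(S(S(add(add(Z, mul(Z, SSSZ)), mul(Z, Z)))))))))))
  [24] S(S(S(S(S(S(S(S(S(add(mul(Z, SSSZ), mul(Z, Z)))))))))))
  [25] S(S(S(S(S(S(S(S(S(add(Z, mul(Z, Z)))))))))))
  [26] S(S(S(S(S(S(S(S(S(mul(Z, Z))))))))))
  [27] S^9(Z)

Answer: SAME — A ⇓ S^9(Z), B ⇓ S^9(Z)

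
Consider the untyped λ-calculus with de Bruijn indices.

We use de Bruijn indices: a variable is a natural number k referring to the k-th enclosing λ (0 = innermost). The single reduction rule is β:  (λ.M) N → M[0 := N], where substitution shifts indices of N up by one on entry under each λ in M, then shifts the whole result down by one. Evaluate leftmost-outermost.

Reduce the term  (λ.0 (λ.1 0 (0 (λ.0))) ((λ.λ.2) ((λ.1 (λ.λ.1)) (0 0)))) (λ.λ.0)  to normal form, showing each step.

Answer: normal form = λ.λ.λ.0  (in 4 steps)

Reduction:
  start: (λ.0 (λ.1 0 (0 (λ.0))) ((λ.λ.2) ((λ.1 (λ.λ.1)) (0 0)))) (λ.λ.0)
  →1  (λ.λ.0) (λ.(λ.λ.0) 0 (0 (λ.0))) ((λ.λ.λ.λ.0) ((λ.(λ.λ.0) (λ.λ.1)) ((λ.λ.0) (λ.λ.0))))
  →2  (λ.0) ((λ.λ.λ.λ.0) ((λ.(λ.λ.0) (λ.λ.1)) ((λ.λ.0) (λ.λ.0))))
  →3  (λ.λ.λ.λ.0) ((λ.(λ.λ.0) (λ.λ.1)) ((λ.λ.0) (λ.λ.0)))
  →4  λ.λ.λ.0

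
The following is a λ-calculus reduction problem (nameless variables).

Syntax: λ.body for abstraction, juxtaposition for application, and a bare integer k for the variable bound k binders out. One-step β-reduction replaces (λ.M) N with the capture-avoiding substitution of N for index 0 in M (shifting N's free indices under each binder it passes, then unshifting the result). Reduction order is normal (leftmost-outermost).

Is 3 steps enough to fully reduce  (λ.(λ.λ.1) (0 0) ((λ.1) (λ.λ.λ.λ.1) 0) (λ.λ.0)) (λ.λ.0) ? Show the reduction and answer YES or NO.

Answer: NO — after 3 steps the term is (λ.λ.0) (λ.λ.0) (λ.λ.0), not yet normal

Working:
  start: (λ.(λ.λ.1) (0 0) ((λ.1) (λ.λ.λ.λ.1) 0) (λ.λ.0)) (λ.λ.0)
  →1  (λ.λ.1) ((λ.λ.0) (λ.λ.0)) ((λ.λ.λ.0) (λ.λ.λ.λ.1) (λ.λ.0)) (λ.λ.0)
  →2  (λ.(λ.λ.0) (λ.λ.0)) ((λ.λ.λ.0) (λ.λ.λ.λ.1) (λ.λ.0)) (λ.λ.0)
  →3  (λ.λ.0) (λ.λ.0) (λ.λ.0)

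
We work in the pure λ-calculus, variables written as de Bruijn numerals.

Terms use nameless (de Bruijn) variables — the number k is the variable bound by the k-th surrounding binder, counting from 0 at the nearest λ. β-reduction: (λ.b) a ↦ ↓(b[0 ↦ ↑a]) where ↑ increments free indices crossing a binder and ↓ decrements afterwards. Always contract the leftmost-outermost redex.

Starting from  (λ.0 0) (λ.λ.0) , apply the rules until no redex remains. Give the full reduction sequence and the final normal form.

Answer: normal form = λ.0  (in 2 steps)

Derivation:
  start: (λ.0 0) (λ.λ.0)
  →1  (λ.λ.0) (λ.λ.0)
  →2  λ.0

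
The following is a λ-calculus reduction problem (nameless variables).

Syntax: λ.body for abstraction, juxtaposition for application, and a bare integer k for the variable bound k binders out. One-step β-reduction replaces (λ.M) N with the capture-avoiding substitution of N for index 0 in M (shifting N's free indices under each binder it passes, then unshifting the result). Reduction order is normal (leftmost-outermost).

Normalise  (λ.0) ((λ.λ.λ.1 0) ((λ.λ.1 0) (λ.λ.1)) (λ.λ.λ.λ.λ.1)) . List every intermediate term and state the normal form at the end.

  start: (λ.0) ((λ.λ.λ.1 0) ((λ.λ.1 0) (λ.λ.1)) (λ.λ.λ.λ.λ.1))
  →1  (λ.λ.λ.1 0) ((λ.λ.1 0) (λ.λ.1)) (λ.λ.λ.λ.λ.1)
  →2  (λ.λ.1 0) (λ.λ.λ.λ.λ.1)
  →3  λ.(λ.λ.λ.λ.λ.1) 0
  →4  λ.λ.λ.λ.λ.1

Answer: normal form = λ.λ.λ.λ.λ.1  (in 4 steps)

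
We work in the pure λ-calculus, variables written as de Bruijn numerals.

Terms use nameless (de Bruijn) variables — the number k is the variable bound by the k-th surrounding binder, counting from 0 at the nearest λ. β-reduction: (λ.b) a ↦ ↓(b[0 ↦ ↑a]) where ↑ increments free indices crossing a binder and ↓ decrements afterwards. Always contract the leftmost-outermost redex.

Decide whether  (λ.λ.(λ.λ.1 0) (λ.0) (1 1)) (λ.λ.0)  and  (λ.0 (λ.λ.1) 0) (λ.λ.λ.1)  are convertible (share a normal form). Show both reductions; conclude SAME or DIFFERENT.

Answer: DIFFERENT — A ⇓ λ.λ.0, B ⇓ λ.λ.λ.λ.1

Reduction:
Term A:
  start: (λ.λ.(λ.λ.1 0) (λ.0) (1 1)) (λ.λ.0)
  step 1: λ.(λ.λ.1 0) (λ.0) ((λ.λ.0) (λ.λ.0))
  step 2: λ.(λ.(λ.0) 0) ((λ.λ.0) (λ.λ.0))
  step 3: λ.(λ.0) ((λ.λ.0) (λ.λ.0))
  step 4: λ.(λ.λ.0) (λ.λ.0)
  step 5: λ.λ.0

Term B:
  start: (λ.0 (λ.λ.1) 0) (λ.λ.λ.1)
  step 1: (λ.λ.λ.1) (λ.λ.1) (λ.λ.λ.1)
  step 2: (λ.λ.1) (λ.λ.λ.1)
  step 3: λ.λ.λ.λ.1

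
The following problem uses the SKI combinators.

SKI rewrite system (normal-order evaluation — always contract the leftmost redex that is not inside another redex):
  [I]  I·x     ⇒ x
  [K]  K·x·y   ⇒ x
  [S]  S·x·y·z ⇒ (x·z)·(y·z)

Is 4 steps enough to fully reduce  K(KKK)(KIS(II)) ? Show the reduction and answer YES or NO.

Answer: YES — reaches normal form K in 2 ≤ 4 steps

Working:
  start: K(KKK)(KIS(II))
  [1] KKK
  [2] K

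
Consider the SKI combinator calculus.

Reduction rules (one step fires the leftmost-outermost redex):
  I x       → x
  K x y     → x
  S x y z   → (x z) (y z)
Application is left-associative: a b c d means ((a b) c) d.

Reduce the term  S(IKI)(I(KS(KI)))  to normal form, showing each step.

Answer: normal form = S(KI)S  (in 3 steps)

Reduction:
  start: S(IKI)(I(KS(KI)))
  [1] S(KI)(I(KS(KI)))
  [2] S(KI)(KS(KI))
  [3] S(KI)S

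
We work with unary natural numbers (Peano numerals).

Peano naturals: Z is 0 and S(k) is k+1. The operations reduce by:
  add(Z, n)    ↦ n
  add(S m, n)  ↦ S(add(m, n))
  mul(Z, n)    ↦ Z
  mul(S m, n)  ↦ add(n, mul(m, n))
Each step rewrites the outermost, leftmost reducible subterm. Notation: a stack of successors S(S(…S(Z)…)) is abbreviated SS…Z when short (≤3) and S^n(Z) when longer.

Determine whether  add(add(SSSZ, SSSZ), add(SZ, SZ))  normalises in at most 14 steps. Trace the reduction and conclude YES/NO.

Answer: YES — reaches normal form S^8(Z) in 13 ≤ 14 steps

Working:
  start: add(add(SSSZ, SSSZ), add(SZ, SZ))
  →1  add(S(add(SSZ, SSSZ)), add(SZ, SZ))
  →2  S(add(add(SSZ, SSSZ), add(SZ, SZ)))
  →3  S(add(S(add(SZ, SSSZ)), add(SZ, SZ)))
  →4  S(S(add(add(SZ, SSSZ), add(SZ, SZ))))
  →5  S(S(add(S(add(Z, SSSZ)), add(SZ, SZ))))
  →6  S(S(S(add(add(Z, SSSZ), add(SZ, SZ)))))
  →7  S(S(S(add(SSSZ, add(SZ, SZ)))))
  →8  S(S(S(S(add(SSZ, add(SZ, SZ))))))
  →9  S(S(S(S(S(add(SZ, add(SZ, SZ)))))))
  →10  S(S(S(S(S(S(add(Z, add(SZ, SZ))))))))
  →11  S(S(S(S(S(S(add(SZ, SZ)))))))
  →12  S(S(S(S(S(S(S(add(Z, SZ))))))))
  →13  S^8(Z)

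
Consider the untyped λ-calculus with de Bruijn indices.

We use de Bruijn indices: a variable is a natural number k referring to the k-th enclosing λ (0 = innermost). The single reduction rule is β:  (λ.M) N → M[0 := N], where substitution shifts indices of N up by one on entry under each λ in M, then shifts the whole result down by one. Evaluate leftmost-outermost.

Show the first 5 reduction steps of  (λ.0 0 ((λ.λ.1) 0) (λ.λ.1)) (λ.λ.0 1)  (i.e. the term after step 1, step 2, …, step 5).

Answer: after 5 steps: (λ.λ.0 1) (λ.λ.1)

Working:
  start: (λ.0 0 ((λ.λ.1) 0) (λ.λ.1)) (λ.λ.0 1)
  →1  (λ.λ.0 1) (λ.λ.0 1) ((λ.λ.1) (λ.λ.0 1)) (λ.λ.1)
  →2  (λ.0 (λ.λ.0 1)) ((λ.λ.1) (λ.λ.0 1)) (λ.λ.1)
  →3  (λ.λ.1) (λ.λ.0 1) (λ.λ.0 1) (λ.λ.1)
  →4  (λ.λ.λ.0 1) (λ.λ.0 1) (λ.λ.1)
  →5  (λ.λ.0 1) (λ.λ.1)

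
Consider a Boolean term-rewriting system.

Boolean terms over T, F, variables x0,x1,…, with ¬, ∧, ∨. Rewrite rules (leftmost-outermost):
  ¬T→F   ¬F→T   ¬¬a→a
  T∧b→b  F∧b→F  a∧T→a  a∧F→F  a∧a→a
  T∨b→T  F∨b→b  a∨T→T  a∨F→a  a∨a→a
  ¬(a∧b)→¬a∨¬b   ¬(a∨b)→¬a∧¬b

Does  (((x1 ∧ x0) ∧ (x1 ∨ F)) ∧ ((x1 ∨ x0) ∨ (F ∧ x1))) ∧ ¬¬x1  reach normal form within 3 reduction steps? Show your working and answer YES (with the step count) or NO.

  start: (((x1 ∧ x0) ∧ (x1 ∨ F)) ∧ ((x1 ∨ x0) ∨ (F ∧ x1))) ∧ ¬¬x1
  →1  (((x1 ∧ x0) ∧ x1) ∧ ((x1 ∨ x0) ∨ (F ∧ x1))) ∧ ¬¬x1
  →2  (((x1 ∧ x0) ∧ x1) ∧ ((x1 ∨ x0) ∨ F)) ∧ ¬¬x1
  →3  (((x1 ∧ x0) ∧ x1) ∧ (x1 ∨ x0)) ∧ ¬¬x1

Answer: NO — after 3 steps the term is (((x1 ∧ x0) ∧ x1) ∧ (x1 ∨ x0)) ∧ ¬¬x1, not yet normal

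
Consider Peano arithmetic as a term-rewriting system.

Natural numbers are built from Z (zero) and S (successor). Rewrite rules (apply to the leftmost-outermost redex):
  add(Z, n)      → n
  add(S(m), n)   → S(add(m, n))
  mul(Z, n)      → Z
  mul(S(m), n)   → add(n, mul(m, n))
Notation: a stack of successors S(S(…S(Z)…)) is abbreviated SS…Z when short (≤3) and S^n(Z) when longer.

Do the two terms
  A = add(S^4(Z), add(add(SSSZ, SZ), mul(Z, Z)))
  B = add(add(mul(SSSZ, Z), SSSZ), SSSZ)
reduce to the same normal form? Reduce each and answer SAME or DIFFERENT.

Term A:
  start: add(S^4(Z), add(add(SSSZ, SZ), mul(Z, Z)))
  →1  S(add(SSSZ, add(add(SSSZ, SZ), mul(Z, Z))))
  →2  S(S(add(SSZ, add(add(SSSZ, SZ), mul(Z, Z)))))
  →3  S(S(S(add(SZ, add(add(SSSZ, SZ), mul(Z, Z))))))
  →4  S(S(S(S(add(Z, add(add(SSSZ, SZ), mul(Z, Z)))))))
  →5  S(S(S(S(add(add(SSSZ, SZ), mul(Z, Z))))))
  →6  S(S(S(S(add(S(add(SSZ, SZ)), mul(Z, Z))))))
  →7  S(S(S(S(S(add(add(SSZ, SZ), mul(Z, Z)))))))
  →8  S(S(S(S(S(add(S(add(SZ, SZ)), mul(Z, Z)))))))
  →9  S(S(S(S(S(S(add(add(SZ, SZ), mul(Z, Z))))))))
  →10  S(S(S(S(S(S(add(S(add(Z, SZ)), mul(Z, Z))))))))
  →11  S(S(S(S(S(S(S(add(add(Z, SZ), mul(Z, Z)))))))))
  →12  S(S(S(S(S(S(S(add(SZ, mul(Z, Z)))))))))
  →13  S(S(S(S(S(S(S(S(add(Z, mul(Z, Z))))))))))
  →14  S(S(S(S(S(S(S(S(mul(Z, Z)))))))))
  →15  S^8(Z)

Term B:
  start: add(add(mul(SSSZ, Z), SSSZ), SSSZ)
  →1  add(add(add(Z, mul(SSZ, Z)), SSSZ), SSSZ)
  →2  add(add(mul(SSZ, Z), SSSZ), SSSZ)
  →3  add(add(add(Z, mul(SZ, Z)), SSSZ), SSSZ)
  →4  add(add(mul(SZ, Z), SSSZ), SSSZ)
  →5  add(add(add(Z, mul(Z, Z)), SSSZ), SSSZ)
  →6  add(add(mul(Z, Z), SSSZ), SSSZ)
  →7  add(add(Z, SSSZ), SSSZ)
  →8  add(SSSZ, SSSZ)
  →9  S(add(SSZ, SSSZ))
  →10  S(S(add(SZ, SSSZ)))
  →11  S(S(S(add(Z, SSSZ))))
  →12  S^6(Z)

Answer: DIFFERENT — A ⇓ S^8(Z), B ⇓ S^6(Z)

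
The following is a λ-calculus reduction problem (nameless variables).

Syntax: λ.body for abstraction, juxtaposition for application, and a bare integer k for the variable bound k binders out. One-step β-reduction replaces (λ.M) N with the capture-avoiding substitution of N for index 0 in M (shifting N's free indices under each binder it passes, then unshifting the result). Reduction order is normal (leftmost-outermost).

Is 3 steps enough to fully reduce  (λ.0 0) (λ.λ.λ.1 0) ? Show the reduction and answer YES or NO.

  start: (λ.0 0) (λ.λ.λ.1 0)
  [1] (λ.λ.λ.1 0) (λ.λ.λ.1 0)
  [2] λ.λ.1 0

Answer: YES — reaches normal form λ.λ.1 0 in 2 ≤ 3 steps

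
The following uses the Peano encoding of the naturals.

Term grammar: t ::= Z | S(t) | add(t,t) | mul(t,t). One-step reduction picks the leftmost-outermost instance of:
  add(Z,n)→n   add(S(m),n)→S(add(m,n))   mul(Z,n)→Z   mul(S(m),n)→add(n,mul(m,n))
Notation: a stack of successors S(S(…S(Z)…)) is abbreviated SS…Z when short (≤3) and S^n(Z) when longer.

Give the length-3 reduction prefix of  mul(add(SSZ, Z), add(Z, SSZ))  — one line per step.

  start: mul(add(SSZ, Z), add(Z, SSZ))
  →1  mul(S(add(SZ, Z)), add(Z, SSZ))
  →2  add(add(Z, SSZ), mul(add(SZ, Z), add(Z, SSZ)))
  →3  add(SSZ, mul(add(SZ, Z), add(Z, SSZ)))

Answer: after 3 steps: add(SSZ, mul(add(SZ, Z), add(Z, SSZ)))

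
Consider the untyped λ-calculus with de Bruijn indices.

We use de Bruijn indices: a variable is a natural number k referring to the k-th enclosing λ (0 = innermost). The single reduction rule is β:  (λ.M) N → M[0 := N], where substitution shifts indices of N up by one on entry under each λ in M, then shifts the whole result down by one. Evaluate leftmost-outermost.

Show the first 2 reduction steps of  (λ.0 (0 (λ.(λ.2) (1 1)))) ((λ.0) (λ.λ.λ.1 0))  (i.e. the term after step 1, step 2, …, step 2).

  start: (λ.0 (0 (λ.(λ.2) (1 1)))) ((λ.0) (λ.λ.λ.1 0))
  →1  (λ.0) (λ.λ.λ.1 0) ((λ.0) (λ.λ.λ.1 0) (λ.(λ.(λ.0) (λ.λ.λ.1 0)) ((λ.0) (λ.λ.λ.1 0) ((λ.0) (λ.λ.λ.1 0)))))
  →2  (λ.λ.λ.1 0) ((λ.0) (λ.λ.λ.1 0) (λ.(λ.(λ.0) (λ.λ.λ.1 0)) ((λ.0) (λ.λ.λ.1 0) ((λ.0) (λ.λ.λ.1 0)))))

Answer: after 2 steps: (λ.λ.λ.1 0) ((λ.0) (λ.λ.λ.1 0) (λ.(λ.(λ.0) (λ.λ.λ.1 0)) ((λ.0) (λ.λ.λ.1 0) ((λ.0) (λ.λ.λ.1 0)))))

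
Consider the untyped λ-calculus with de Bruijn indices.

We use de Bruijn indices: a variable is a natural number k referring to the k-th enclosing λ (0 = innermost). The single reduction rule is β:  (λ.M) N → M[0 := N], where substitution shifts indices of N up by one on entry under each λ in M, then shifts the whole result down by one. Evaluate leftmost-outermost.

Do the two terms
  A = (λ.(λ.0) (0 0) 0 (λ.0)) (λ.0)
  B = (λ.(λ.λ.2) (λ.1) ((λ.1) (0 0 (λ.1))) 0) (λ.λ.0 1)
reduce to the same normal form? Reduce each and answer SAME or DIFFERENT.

Answer: DIFFERENT — A ⇓ λ.0, B ⇓ λ.0 (λ.λ.0 1)

Working:
Term A:
  start: (λ.(λ.0) (0 0) 0 (λ.0)) (λ.0)
  step 1: (λ.0) ((λ.0) (λ.0)) (λ.0) (λ.0)
  step 2: (λ.0) (λ.0) (λ.0) (λ.0)
  step 3: (λ.0) (λ.0) (λ.0)
  step 4: (λ.0) (λ.0)
  step 5: λ.0

Term B:
  start: (λ.(λ.λ.2) (λ.1) ((λ.1) (0 0 (λ.1))) 0) (λ.λ.0 1)
  step 1: (λ.λ.λ.λ.0 1) (λ.λ.λ.0 1) ((λ.λ.λ.0 1) ((λ.λ.0 1) (λ.λ.0 1) (λ.λ.λ.0 1))) (λ.λ.0 1)
  step 2: (λ.λ.λ.0 1) ((λ.λ.λ.0 1) ((λ.λ.0 1) (λ.λ.0 1) (λ.λ.λ.0 1))) (λ.λ.0 1)
  step 3: (λ.λ.0 1) (λ.λ.0 1)
  step 4: λ.0 (λ.λ.0 1)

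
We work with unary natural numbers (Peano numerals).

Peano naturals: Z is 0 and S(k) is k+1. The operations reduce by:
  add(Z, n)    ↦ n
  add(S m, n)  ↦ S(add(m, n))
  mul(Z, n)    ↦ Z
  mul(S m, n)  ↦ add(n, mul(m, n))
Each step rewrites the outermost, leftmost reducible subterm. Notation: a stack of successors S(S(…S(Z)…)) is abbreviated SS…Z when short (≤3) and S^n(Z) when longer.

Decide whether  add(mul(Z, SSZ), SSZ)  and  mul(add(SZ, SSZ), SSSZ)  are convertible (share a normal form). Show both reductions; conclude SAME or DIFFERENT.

Term A:
  start: add(mul(Z, SSZ), SSZ)
  step 1: add(Z, SSZ)
  step 2: SSZ

Term B:
  start: mul(add(SZ, SSZ), SSSZ)
  step 1: mul(S(add(Z, SSZ)), SSSZ)
  step 2: add(SSSZ, mul(add(Z, SSZ), SSSZ))
  step 3: S(add(SSZ, mul(add(Z, SSZ), SSSZ)))
  step 4: S(S(add(SZ, mul(add(Z, SSZ), SSSZ))))
  step 5: S(S(S(add(Z, mul(add(Z, SSZ), SSSZ)))))
  step 6: S(S(S(mul(add(Z, SSZ), SSSZ))))
  step 7: S(S(S(mul(SSZ, SSSZ))))
  step 8: S(S(S(add(SSSZ, mul(SZ, SSSZ)))))
  step 9: S(S(S(S(add(SSZ, mul(SZ, SSSZ))))))
  step 10: S(S(S(S(S(add(SZ, mul(SZ, SSSZ)))))))
  step 11: S(S(S(S(S(S(add(Z, mul(SZ, SSSZ))))))))
  step 12: S(S(S(S(S(S(mul(SZ, SSSZ)))))))
  step 13: S(S(S(S(S(S(add(SSSZ, mul(Z, SSSZ))))))))
  step 14: S(S(S(S(S(S(S(add(SSZ, mul(Z, SSSZ)))))))))
  step 15: S(S(S(S(S(S(S(S(add(SZ, mul(Z, SSSZ))))))))))
  step 16: S(S(S(S(S(S(S(S(S(add(Z, mul(Z, SSSZ)))))))))))
  step 17: S(S(S(S(S(S(S(S(S(mul(Z, SSSZ))))))))))
  step 18: S^9(Z)

Answer: DIFFERENT — A ⇓ SSZ, B ⇓ S^9(Z)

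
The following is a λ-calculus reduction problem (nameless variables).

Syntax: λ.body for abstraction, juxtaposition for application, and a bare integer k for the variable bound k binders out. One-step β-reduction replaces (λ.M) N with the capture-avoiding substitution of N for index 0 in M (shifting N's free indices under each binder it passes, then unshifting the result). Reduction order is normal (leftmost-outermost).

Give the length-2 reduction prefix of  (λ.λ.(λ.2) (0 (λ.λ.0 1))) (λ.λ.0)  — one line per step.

Answer: after 2 steps: λ.λ.λ.0

Derivation:
  start: (λ.λ.(λ.2) (0 (λ.λ.0 1))) (λ.λ.0)
  [1] λ.(λ.λ.λ.0) (0 (λ.λ.0 1))
  [2] λ.λ.λ.0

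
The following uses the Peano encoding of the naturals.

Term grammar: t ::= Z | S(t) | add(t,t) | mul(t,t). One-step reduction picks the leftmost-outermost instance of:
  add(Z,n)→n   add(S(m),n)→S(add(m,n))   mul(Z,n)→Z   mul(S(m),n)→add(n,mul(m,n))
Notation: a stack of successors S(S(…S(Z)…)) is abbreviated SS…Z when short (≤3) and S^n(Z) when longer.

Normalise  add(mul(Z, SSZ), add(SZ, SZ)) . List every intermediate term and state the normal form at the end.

Answer: normal form = SSZ  (in 4 steps)

Working:
  start: add(mul(Z, SSZ), add(SZ, SZ))
  →1  add(Z, add(SZ, SZ))
  →2  add(SZ, SZ)
  →3  S(add(Z, SZ))
  →4  SSZ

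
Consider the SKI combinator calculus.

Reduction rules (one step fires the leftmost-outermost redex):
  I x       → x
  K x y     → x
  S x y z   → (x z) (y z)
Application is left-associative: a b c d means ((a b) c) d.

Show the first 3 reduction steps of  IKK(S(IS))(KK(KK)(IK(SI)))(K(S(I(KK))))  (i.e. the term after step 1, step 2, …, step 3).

  start: IKK(S(IS))(KK(KK)(IK(SI)))(K(S(I(KK))))
  →1  KK(S(IS))(KK(KK)(IK(SI)))(K(S(I(KK))))
  →2  K(KK(KK)(IK(SI)))(K(S(I(KK))))
  →3  KK(KK)(IK(SI))

Answer: after 3 steps: KK(KK)(IK(SI))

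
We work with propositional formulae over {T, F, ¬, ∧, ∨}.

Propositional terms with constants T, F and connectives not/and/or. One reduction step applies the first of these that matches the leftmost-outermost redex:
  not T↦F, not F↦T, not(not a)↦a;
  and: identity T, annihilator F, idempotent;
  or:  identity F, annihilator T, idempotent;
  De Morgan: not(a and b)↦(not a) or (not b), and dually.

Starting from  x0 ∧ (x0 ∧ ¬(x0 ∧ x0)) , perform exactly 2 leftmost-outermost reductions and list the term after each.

Answer: after 2 steps: x0 ∧ (x0 ∧ ¬x0)

Working:
  start: x0 ∧ (x0 ∧ ¬(x0 ∧ x0))
  step 1: x0 ∧ (x0 ∧ (¬x0 ∨ ¬x0))
  step 2: x0 ∧ (x0 ∧ ¬x0)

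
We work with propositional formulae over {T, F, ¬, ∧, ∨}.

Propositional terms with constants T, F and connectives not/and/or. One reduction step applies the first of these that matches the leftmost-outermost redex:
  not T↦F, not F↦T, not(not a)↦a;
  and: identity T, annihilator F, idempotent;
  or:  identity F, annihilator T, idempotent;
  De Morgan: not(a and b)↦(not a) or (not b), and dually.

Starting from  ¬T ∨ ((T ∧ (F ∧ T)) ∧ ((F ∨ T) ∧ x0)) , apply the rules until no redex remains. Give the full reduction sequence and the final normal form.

  start: ¬T ∨ ((T ∧ (F ∧ T)) ∧ ((F ∨ T) ∧ x0))
  step 1: F ∨ ((T ∧ (F ∧ T)) ∧ ((F ∨ T) ∧ x0))
  step 2: (T ∧ (F ∧ T)) ∧ ((F ∨ T) ∧ x0)
  step 3: (F ∧ T) ∧ ((F ∨ T) ∧ x0)
  step 4: F ∧ ((F ∨ T) ∧ x0)
  step 5: F

Answer: normal form = F  (in 5 steps)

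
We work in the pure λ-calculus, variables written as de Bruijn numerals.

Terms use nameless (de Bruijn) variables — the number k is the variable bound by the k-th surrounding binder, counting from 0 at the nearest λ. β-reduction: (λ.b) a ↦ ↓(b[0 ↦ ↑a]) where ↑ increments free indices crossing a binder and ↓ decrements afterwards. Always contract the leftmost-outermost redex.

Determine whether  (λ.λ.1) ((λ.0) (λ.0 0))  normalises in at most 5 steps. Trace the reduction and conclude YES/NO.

Answer: YES — reaches normal form λ.λ.0 0 in 2 ≤ 5 steps

Working:
  start: (λ.λ.1) ((λ.0) (λ.0 0))
  →1  λ.(λ.0) (λ.0 0)
  →2  λ.λ.0 0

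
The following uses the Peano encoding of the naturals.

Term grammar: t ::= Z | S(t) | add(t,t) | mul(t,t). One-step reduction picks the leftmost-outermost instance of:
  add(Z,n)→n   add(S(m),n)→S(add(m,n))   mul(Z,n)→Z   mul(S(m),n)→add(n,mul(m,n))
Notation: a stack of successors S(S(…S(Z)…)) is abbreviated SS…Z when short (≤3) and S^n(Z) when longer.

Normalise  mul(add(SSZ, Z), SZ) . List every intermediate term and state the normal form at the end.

  start: mul(add(SSZ, Z), SZ)
  step 1: mul(S(add(SZ, Z)), SZ)
  step 2: add(SZ, mul(add(SZ, Z), SZ))
  step 3: S(add(Z, mul(add(SZ, Z), SZ)))
  step 4: S(mul(add(SZ, Z), SZ))
  step 5: S(mul(S(add(Z, Z)), SZ))
  step 6: S(add(SZ, mul(add(Z, Z), SZ)))
  step 7: S(S(add(Z, mul(add(Z, Z), SZ))))
  step 8: S(S(mul(add(Z, Z), SZ)))
  step 9: S(S(mul(Z, SZ)))
  step 10: SSZ

Answer: normal form = SSZ  (in 10 steps)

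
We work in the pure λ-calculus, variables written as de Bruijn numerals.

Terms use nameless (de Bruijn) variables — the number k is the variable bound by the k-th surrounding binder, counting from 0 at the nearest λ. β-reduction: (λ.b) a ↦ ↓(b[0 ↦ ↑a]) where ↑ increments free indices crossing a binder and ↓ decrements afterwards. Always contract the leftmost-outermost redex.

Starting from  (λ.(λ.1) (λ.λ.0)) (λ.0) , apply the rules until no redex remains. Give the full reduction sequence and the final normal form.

Answer: normal form = λ.0  (in 2 steps)

Reduction:
  start: (λ.(λ.1) (λ.λ.0)) (λ.0)
  [1] (λ.λ.0) (λ.λ.0)
  [2] λ.0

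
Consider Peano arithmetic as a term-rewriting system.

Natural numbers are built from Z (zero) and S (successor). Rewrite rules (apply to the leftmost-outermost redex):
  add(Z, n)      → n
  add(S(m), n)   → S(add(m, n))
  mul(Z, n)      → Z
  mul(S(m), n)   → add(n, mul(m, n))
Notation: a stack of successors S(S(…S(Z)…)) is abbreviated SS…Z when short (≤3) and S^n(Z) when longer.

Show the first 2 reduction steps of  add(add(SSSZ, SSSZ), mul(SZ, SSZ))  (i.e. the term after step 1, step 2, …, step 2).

Answer: after 2 steps: S(add(add(SSZ, SSSZ), mul(SZ, SSZ)))

Derivation:
  start: add(add(SSSZ, SSSZ), mul(SZ, SSZ))
  step 1: add(S(add(SSZ, SSSZ)), mul(SZ, SSZ))
  step 2: S(add(add(SSZ, SSSZ), mul(SZ, SSZ)))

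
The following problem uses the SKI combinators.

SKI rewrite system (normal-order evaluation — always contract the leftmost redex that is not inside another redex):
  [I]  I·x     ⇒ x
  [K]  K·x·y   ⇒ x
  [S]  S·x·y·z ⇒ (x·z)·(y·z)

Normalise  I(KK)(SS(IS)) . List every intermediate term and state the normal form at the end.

  start: I(KK)(SS(IS))
  [1] KK(SS(IS))
  [2] K

Answer: normal form = K  (in 2 steps)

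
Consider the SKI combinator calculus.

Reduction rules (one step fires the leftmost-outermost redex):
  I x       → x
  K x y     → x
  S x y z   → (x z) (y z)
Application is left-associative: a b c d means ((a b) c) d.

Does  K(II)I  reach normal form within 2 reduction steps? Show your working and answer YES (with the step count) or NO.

Answer: YES — reaches normal form I in 2 ≤ 2 steps

Derivation:
  start: K(II)I
  step 1: II
  step 2: I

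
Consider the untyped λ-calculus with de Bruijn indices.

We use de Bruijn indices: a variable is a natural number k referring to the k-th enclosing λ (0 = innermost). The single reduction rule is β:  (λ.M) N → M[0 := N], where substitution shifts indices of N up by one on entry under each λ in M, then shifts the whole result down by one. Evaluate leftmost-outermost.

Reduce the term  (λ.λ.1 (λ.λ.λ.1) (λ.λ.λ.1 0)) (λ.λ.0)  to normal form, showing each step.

  start: (λ.λ.1 (λ.λ.λ.1) (λ.λ.λ.1 0)) (λ.λ.0)
  →1  λ.(λ.λ.0) (λ.λ.λ.1) (λ.λ.λ.1 0)
  →2  λ.(λ.0) (λ.λ.λ.1 0)
  →3  λ.λ.λ.λ.1 0

Answer: normal form = λ.λ.λ.λ.1 0  (in 3 steps)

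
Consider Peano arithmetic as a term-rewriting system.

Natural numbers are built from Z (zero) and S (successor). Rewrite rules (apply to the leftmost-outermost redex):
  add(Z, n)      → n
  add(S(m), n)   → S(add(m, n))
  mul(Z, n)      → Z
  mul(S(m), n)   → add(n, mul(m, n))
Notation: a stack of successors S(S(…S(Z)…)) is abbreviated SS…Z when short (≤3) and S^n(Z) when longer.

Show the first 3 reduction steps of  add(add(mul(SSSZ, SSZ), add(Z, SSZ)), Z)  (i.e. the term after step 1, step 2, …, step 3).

Answer: after 3 steps: add(S(add(add(SZ, mul(SSZ, SSZ)), add(Z, SSZ))), Z)

Working:
  start: add(add(mul(SSSZ, SSZ), add(Z, SSZ)), Z)
  step 1: add(add(add(SSZ, mul(SSZ, SSZ)), add(Z, SSZ)), Z)
  step 2: add(add(S(add(SZ, mul(SSZ, SSZ))), add(Z, SSZ)), Z)
  step 3: add(S(add(add(SZ, mul(SSZ, SSZ)), add(Z, SSZ))), Z)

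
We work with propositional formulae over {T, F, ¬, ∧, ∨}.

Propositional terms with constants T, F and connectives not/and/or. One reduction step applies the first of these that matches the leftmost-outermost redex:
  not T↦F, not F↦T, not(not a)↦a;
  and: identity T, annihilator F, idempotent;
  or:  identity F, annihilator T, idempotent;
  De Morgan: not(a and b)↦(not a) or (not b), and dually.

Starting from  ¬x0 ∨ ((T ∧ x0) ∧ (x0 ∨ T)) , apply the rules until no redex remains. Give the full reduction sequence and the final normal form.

  start: ¬x0 ∨ ((T ∧ x0) ∧ (x0 ∨ T))
  [1] ¬x0 ∨ (x0 ∧ (x0 ∨ T))
  [2] ¬x0 ∨ (x0 ∧ T)
  [3] ¬x0 ∨ x0

Answer: normal form = ¬x0 ∨ x0  (in 3 steps)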